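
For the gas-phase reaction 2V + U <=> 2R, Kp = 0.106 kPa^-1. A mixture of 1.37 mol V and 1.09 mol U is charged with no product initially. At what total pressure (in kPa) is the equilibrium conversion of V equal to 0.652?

P = 104 kPa

Let X = conversion of V (basis 1.37 mol V); extent of reaction ξ = 0.685X.
Mole table: n_V = 1.37 − 1.37X; n_U = 1.09 − 0.685X; n_R = 1.37X.
n_T = Σnᵢ = 2.46 − 0.685X.
Kp = p_R^2 / (p_V^2 p_U) with p_i = (n_i/n_T)·P.
At X = 0.652: the mole-fraction product g(X) = Π y_i^ν_i = 10.98. Since Kp = g(X)·P^{-1}, P = (g/Kp)^(1/1) = (10.98/0.106)^(1/1) = 104 kPa.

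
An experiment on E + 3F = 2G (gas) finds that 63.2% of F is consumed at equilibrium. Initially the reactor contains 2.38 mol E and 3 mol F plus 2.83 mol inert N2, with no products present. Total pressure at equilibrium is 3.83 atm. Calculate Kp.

Kp = 2.23 atm^-2

Take 3 mol F as basis and let X be its fractional conversion, so ξ = X.
Moles: n_E = 2.38 − X; n_F = 3 − 3X; n_G = 2X; n_I = 2.83 (inert).
Total moles n_T = 8.21 − 2X.
At X = 0.632: n_E = 1.75, n_F = 1.1, n_G = 1.26, n_T = 6.95.
p_i = (n_i/n_T)·P. Kp = p_G^2 / (p_E p_F^3) = 2.23 atm^-2.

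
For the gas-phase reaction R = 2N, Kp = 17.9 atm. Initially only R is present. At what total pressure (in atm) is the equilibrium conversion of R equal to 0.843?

P = 1.82 atm

Take 1 mol R as basis and let X be its fractional conversion, so ξ = X.
Mole table: n_R = 1 − X; n_N = 2X.
Summing: n_T = 1 + X.
Kp = p_N^2 / (p_R) with p_i = (n_i/n_T)·P.
At X = 0.843: the mole-fraction product g(X) = Π y_i^ν_i = 9.824. Since Kp = g(X)·P^{1}, P = (Kp/g)^(1/1) = (17.9/9.824)^(1/1) = 1.82 atm.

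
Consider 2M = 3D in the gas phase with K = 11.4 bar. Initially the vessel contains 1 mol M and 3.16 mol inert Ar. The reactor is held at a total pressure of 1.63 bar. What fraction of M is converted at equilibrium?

Let X = conversion of M (basis 1 mol M); extent of reaction ξ = 0.5X.
Mole table: n_M = 1 − X; n_D = 1.5X; n_I = 3.16 (inert).
n_T = Σnᵢ = 4.16 + 0.5X.
With p_i = (n_i/n_T)P, K = p_D^3 / (p_M^2).
Equating to 11.4 bar and solving on 0 < X < 1: X = 0.777.

X = 0.777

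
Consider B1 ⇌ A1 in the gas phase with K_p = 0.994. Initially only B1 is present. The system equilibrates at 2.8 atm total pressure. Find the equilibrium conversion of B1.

Basis: 1 mol B1 initially; let X = conversion of B1. Extent ξ = X.
Mole table: n_B1 = 1 − X; n_A1 = X.
Total moles n_T = 1 (Δν = 0, constant).
Mole fractions y_i = n_i/n_T; K_p = p_A1 / (p_B1) with p_i = y_i·P.
Setting this equal to 0.994 and taking the physical root (0 < X < 1) gives X = 0.498.

X = 0.498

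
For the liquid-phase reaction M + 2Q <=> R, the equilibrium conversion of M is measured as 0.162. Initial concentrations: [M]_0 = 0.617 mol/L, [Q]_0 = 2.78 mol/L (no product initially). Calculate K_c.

K_c = 0.029 (mol/L)^-2

Let X = conversion of M.
Concentrations: [M] = 0.617 − 0.617X; [Q] = 2.78 − 1.23X; [R] = 0.617X.
At X = 0.162: [M] = 0.517, [Q] = 2.58, [R] = 0.1.
K_c = [R] / ([M] [Q]^2) = 0.029 (mol/L)^-2.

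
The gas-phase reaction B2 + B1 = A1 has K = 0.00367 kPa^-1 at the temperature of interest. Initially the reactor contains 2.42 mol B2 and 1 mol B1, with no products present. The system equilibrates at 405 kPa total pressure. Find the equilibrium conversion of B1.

X = 0.495

Let X = conversion of B1 (basis 1 mol B1); extent of reaction ξ = X.
Mole table: n_B2 = 2.42 − X; n_B1 = 1 − X; n_A1 = X.
Total moles n_T = 3.42 − X.
Mole fractions y_i = n_i/n_T; K = p_A1 / (p_B2 p_B1) with p_i = y_i·P.
Setting this equal to 0.00367 kPa^-1 and taking the physical root (0 < X < 1) gives X = 0.495.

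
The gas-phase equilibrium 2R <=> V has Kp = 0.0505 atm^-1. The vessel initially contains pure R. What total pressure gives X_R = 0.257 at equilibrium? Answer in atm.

Take 1 mol R as basis and let X be its fractional conversion, so ξ = 0.5X.
Species balance: n_R = 1 − X; n_V = 0.5X.
Summing: n_T = 1 − 0.5X.
Kp = p_V / (p_R^2) with p_i = (n_i/n_T)·P.
At X = 0.257: the mole-fraction product g(X) = Π y_i^ν_i = 0.2029. Since Kp = g(X)·P^{-1}, P = (g/Kp)^(1/1) = (0.2029/0.0505)^(1/1) = 4.02 atm.

P = 4.02 atm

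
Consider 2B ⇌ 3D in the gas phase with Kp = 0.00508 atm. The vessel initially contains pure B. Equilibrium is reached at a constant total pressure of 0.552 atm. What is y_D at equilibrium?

Take 1 mol B as basis and let X be its fractional conversion, so ξ = 0.5X.
At extent ξ: n_B = 1 − X; n_D = 1.5X.
n_T = Σnᵢ = 1 + 0.5X.
With p_i = (n_i/n_T)P, Kp = p_D^3 / (p_B^2).
Equating to 0.00508 atm and solving on 0 < X < 1: X = 0.130.
Then n_D = 0.195, n_T = 1.07, so y_D = 0.183.

y_D = 0.183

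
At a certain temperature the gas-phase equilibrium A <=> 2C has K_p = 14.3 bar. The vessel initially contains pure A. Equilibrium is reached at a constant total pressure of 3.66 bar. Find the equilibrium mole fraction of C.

Let X = conversion of A (basis 1 mol A); extent of reaction ξ = X.
At extent ξ: n_A = 1 − X; n_C = 2X.
Summing: n_T = 1 + X.
y_i = n_i/n_T, p_i = y_i·P. K_p = p_C^2 / (p_A).
Setting this equal to 14.3 bar and taking the physical root (0 < X < 1) gives X = 0.703.
Then n_C = 1.41, n_T = 1.7, so y_C = 0.826.

y_C = 0.826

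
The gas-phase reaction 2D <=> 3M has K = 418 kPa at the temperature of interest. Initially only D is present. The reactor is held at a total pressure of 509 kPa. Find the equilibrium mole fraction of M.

y_M = 0.550

Let X = conversion of D (basis 1 mol D); extent of reaction ξ = 0.5X.
Mole table: n_D = 1 − X; n_M = 1.5X.
Summing: n_T = 1 + 0.5X.
y_i = n_i/n_T, p_i = y_i·P. K = p_M^3 / (p_D^2).
Setting this equal to 418 kPa and taking the physical root (0 < X < 1) gives X = 0.449.
Then n_M = 0.673, n_T = 1.22, so y_M = 0.550.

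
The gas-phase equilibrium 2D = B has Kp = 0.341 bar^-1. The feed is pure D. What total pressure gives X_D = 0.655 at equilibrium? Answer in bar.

P = 5.43 bar

Let X = conversion of D (basis 1 mol D); extent of reaction ξ = 0.5X.
Species balance: n_D = 1 − X; n_B = 0.5X.
Total moles n_T = 1 − 0.5X.
Kp = p_B / (p_D^2) with p_i = (n_i/n_T)·P.
At X = 0.655: the mole-fraction product g(X) = Π y_i^ν_i = 1.85. Since Kp = g(X)·P^{-1}, P = (g/Kp)^(1/1) = (1.85/0.341)^(1/1) = 5.43 bar.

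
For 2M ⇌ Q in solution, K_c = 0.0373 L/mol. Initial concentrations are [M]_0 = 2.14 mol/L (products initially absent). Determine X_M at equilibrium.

Let X = conversion of M; extent ξ = 2.14X/2 mol/L.
Concentrations: [M] = 2.14 − 2.14X; [Q] = 1.07X.
K_c = [Q] / ([M]^2).
Setting equal to 0.0373 and solving for X on (0,1) gives X = 0.123.

X = 0.123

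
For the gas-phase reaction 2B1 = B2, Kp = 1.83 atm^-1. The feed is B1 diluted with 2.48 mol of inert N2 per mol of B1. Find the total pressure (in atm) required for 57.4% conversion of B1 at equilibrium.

P = 2.76 atm

Take 1 mol B1 as basis and let X be its fractional conversion, so ξ = 0.5X.
Mole table: n_B1 = 1 − X; n_B2 = 0.5X; n_I = 2.48 (inert).
n_T = Σnᵢ = 3.48 − 0.5X.
Kp = p_B2 / (p_B1^2) with p_i = (n_i/n_T)·P.
At X = 0.574: the mole-fraction product g(X) = Π y_i^ν_i = 5.05. Since Kp = g(X)·P^{-1}, P = (g/Kp)^(1/1) = (5.05/1.83)^(1/1) = 2.76 atm.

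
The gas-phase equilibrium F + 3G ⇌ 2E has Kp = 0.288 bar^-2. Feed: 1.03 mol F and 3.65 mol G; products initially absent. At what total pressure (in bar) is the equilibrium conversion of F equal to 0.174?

P = 0.57 bar

Take 1.03 mol F as basis and let X be its fractional conversion, so ξ = 1.03X.
Moles: n_F = 1.03 − 1.03X; n_G = 3.65 − 3.09X; n_E = 2.06X.
n_T = Σnᵢ = 4.68 − 2.06X.
Kp = p_E^2 / (p_F p_G^3) with p_i = (n_i/n_T)·P.
At X = 0.174: the mole-fraction product g(X) = Π y_i^ν_i = 0.09355. Since Kp = g(X)·P^{-2}, P = (g/Kp)^(1/2) = (0.09355/0.288)^(1/2) = 0.57 bar.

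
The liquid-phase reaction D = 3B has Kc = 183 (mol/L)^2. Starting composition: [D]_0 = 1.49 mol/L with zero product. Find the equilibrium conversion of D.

X = 0.820

Let X = conversion of D; extent ξ = 1.49·X mol/L.
Concentrations: [D] = 1.49 − 1.49X; [B] = 4.47X.
Kc = [B]^3 / ([D]).
Setting equal to 183 and solving for X on (0,1) gives X = 0.820.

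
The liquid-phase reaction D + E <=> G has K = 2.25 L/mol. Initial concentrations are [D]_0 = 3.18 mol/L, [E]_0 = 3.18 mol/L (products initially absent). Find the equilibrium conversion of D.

X = 0.690

Let X = conversion of D; extent ξ = 3.18·X mol/L.
Concentrations: [D] = 3.18 − 3.18X; [E] = 3.18 − 3.18X; [G] = 3.18X.
K = [G] / ([D] [E]).
Equating to 2.25 L/mol: the physical root is X = 0.690.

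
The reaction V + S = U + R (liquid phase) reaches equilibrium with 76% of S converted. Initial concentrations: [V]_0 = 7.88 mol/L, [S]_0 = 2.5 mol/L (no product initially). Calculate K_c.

K_c = 1.01

Let X = conversion of S.
Concentrations: [V] = 7.88 − 2.5X; [S] = 2.5 − 2.5X; [U] = 2.5X; [R] = 2.5X.
At X = 0.76: [V] = 5.98, [S] = 0.6, [U] = 1.9, [R] = 1.9.
K_c = [U] [R] / ([V] [S]) = 1.01.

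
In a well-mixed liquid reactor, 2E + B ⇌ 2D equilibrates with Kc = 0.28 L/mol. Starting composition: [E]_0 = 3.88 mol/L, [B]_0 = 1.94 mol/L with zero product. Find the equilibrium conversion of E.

X = 0.369

Let X = conversion of E; extent ξ = 3.88X/2 mol/L.
Concentrations: [E] = 3.88 − 3.88X; [B] = 1.94 − 1.94X; [D] = 3.88X.
Kc = [D]^2 / ([E]^2 [B]).
Setting equal to 0.28 and solving for X on (0,1) gives X = 0.369.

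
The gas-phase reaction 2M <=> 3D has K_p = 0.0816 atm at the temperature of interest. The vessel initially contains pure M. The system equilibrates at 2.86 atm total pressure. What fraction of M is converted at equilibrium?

X = 0.183

Basis: 1 mol M initially; let X = conversion of M. Extent ξ = 0.5X.
Mole table: n_M = 1 − X; n_D = 1.5X.
Total moles n_T = 1 + 0.5X.
y_i = n_i/n_T, p_i = y_i·P. K_p = p_D^3 / (p_M^2).
Setting this equal to 0.0816 atm and taking the physical root (0 < X < 1) gives X = 0.183.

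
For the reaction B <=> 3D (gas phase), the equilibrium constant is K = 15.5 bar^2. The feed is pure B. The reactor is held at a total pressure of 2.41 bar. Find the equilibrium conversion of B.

X = 0.579

Take 1 mol B as basis and let X be its fractional conversion, so ξ = X.
Species balance: n_B = 1 − X; n_D = 3X.
Summing: n_T = 1 + 2X.
Mole fractions y_i = n_i/n_T; K = p_D^3 / (p_B) with p_i = y_i·P.
Substituting and setting equal to 15.5 bar^2 gives a polynomial in X; the root in (0,1) is X = 0.579.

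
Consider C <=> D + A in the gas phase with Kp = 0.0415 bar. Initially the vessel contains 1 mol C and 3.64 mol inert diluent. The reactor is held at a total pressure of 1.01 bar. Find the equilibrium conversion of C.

X = 0.362

Take 1 mol C as basis and let X be its fractional conversion, so ξ = X.
Species balance: n_C = 1 − X; n_D = X; n_A = X; n_I = 3.64 (inert).
Summing: n_T = 4.64 + X.
y_i = n_i/n_T, p_i = y_i·P. Kp = p_D p_A / (p_C).
Substituting and setting equal to 0.0415 bar gives a polynomial in X; the root in (0,1) is X = 0.362.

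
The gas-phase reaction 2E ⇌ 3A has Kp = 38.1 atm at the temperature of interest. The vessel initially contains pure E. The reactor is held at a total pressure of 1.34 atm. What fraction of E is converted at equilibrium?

X = 0.794

Let X = conversion of E (basis 1 mol E); extent of reaction ξ = 0.5X.
Mole table: n_E = 1 − X; n_A = 1.5X.
Total moles n_T = 1 + 0.5X.
y_i = n_i/n_T, p_i = y_i·P. Kp = p_A^3 / (p_E^2).
This yields a degree-3 equation in X; solving on (0,1), X = 0.794.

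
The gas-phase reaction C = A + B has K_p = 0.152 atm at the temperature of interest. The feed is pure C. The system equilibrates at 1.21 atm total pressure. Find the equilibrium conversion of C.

Let X = conversion of C (basis 1 mol C); extent of reaction ξ = X.
At extent ξ: n_C = 1 − X; n_A = X; n_B = X.
n_T = Σnᵢ = 1 + X.
With p_i = (n_i/n_T)P, K_p = p_A p_B / (p_C).
This yields a degree-2 equation in X; solving on (0,1), X = 0.334.

X = 0.334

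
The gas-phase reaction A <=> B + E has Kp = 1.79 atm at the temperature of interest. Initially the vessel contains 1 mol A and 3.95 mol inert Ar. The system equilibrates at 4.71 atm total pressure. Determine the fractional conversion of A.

Let X = conversion of A (basis 1 mol A); extent of reaction ξ = X.
At extent ξ: n_A = 1 − X; n_B = X; n_E = X; n_I = 3.95 (inert).
n_T = Σnᵢ = 4.95 + X.
With p_i = (n_i/n_T)P, Kp = p_B p_E / (p_A).
Setting this equal to 1.79 atm and taking the physical root (0 < X < 1) gives X = 0.744.

X = 0.744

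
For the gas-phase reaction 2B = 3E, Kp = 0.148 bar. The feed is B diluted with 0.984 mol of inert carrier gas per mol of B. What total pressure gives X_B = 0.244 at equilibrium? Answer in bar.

P = 3.63 bar

Take 1 mol B as basis and let X be its fractional conversion, so ξ = 0.5X.
Moles: n_B = 1 − X; n_E = 1.5X; n_I = 0.984 (inert).
Total moles n_T = 1.98 + 0.5X.
Kp = p_E^3 / (p_B^2) with p_i = (n_i/n_T)·P.
At X = 0.244: the mole-fraction product g(X) = Π y_i^ν_i = 0.04073. Since Kp = g(X)·P^{1}, P = (Kp/g)^(1/1) = (0.148/0.04073)^(1/1) = 3.63 bar.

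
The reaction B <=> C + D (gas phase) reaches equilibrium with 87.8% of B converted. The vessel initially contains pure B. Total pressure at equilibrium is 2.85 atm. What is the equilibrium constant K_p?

K_p = 9.59 atm

Take 1 mol B as basis and let X be its fractional conversion, so ξ = X.
At extent ξ: n_B = 1 − X; n_C = X; n_D = X.
Summing: n_T = 1 + X.
At X = 0.878: n_B = 0.122, n_C = 0.878, n_D = 0.878, n_T = 1.88.
p_i = (n_i/n_T)·P. K_p = p_C p_D / (p_B) = 9.59 atm.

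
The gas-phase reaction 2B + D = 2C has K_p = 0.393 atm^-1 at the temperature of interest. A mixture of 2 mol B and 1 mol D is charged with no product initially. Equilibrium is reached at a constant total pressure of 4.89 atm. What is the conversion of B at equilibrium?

Take 2 mol B as basis and let X be its fractional conversion, so ξ = X.
Mole table: n_B = 2 − 2X; n_D = 1 − X; n_C = 2X.
n_T = Σnᵢ = 3 − X.
y_i = n_i/n_T, p_i = y_i·P. K_p = p_C^2 / (p_B^2 p_D).
Substituting and setting equal to 0.393 atm^-1 gives a polynomial in X; the root in (0,1) is X = 0.400.

X = 0.400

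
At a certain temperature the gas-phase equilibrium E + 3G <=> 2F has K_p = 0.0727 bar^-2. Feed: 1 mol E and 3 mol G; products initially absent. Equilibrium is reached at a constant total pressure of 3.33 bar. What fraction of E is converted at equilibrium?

X = 0.321

Take 1 mol E as basis and let X be its fractional conversion, so ξ = X.
Moles: n_E = 1 − X; n_G = 3 − 3X; n_F = 2X.
n_T = Σnᵢ = 4 − 2X.
With p_i = (n_i/n_T)P, K_p = p_F^2 / (p_E p_G^3).
Substituting and setting equal to 0.0727 bar^-2 gives a polynomial in X; the root in (0,1) is X = 0.321.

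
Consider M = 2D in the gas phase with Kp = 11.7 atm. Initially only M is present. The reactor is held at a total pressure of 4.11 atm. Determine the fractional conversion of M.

Basis: 1 mol M initially; let X = conversion of M. Extent ξ = X.
Species balance: n_M = 1 − X; n_D = 2X.
n_T = Σnᵢ = 1 + X.
y_i = n_i/n_T, p_i = y_i·P. Kp = p_D^2 / (p_M).
Setting this equal to 11.7 atm and taking the physical root (0 < X < 1) gives X = 0.645.

X = 0.645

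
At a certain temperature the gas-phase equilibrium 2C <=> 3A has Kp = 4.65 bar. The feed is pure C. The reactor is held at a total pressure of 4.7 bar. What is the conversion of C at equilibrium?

Basis: 1 mol C initially; let X = conversion of C. Extent ξ = 0.5X.
Mole table: n_C = 1 − X; n_A = 1.5X.
Total moles n_T = 1 + 0.5X.
With p_i = (n_i/n_T)P, Kp = p_A^3 / (p_C^2).
Substituting and setting equal to 4.65 bar gives a polynomial in X; the root in (0,1) is X = 0.468.

X = 0.468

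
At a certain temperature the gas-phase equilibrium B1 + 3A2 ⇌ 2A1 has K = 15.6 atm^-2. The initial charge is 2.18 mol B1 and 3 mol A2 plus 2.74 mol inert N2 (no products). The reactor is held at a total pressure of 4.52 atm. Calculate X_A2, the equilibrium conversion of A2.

Take 3 mol A2 as basis and let X be its fractional conversion, so ξ = X.
At extent ξ: n_B1 = 2.18 − X; n_A2 = 3 − 3X; n_A1 = 2X; n_I = 2.74 (inert).
Summing: n_T = 7.92 − 2X.
Mole fractions y_i = n_i/n_T; K = p_A1^2 / (p_B1 p_A2^3) with p_i = y_i·P.
Equating to 15.6 atm^-2 and solving on 0 < X < 1: X = 0.796.

X = 0.796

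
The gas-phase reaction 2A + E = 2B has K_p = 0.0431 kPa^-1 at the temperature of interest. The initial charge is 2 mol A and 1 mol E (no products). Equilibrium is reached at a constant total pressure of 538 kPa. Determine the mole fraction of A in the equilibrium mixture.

Take 2 mol A as basis and let X be its fractional conversion, so ξ = X.
Species balance: n_A = 2 − 2X; n_E = 1 − X; n_B = 2X.
n_T = Σnᵢ = 3 − X.
With p_i = (n_i/n_T)P, K_p = p_B^2 / (p_A^2 p_E).
Setting this equal to 0.0431 kPa^-1 and taking the physical root (0 < X < 1) gives X = 0.650.
Then n_A = 0.7, n_T = 2.35, so y_A = 0.298.

y_A = 0.298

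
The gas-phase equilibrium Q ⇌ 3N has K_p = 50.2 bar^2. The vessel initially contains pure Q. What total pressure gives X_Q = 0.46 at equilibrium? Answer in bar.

P = 6.17 bar

Take 1 mol Q as basis and let X be its fractional conversion, so ξ = X.
Mole table: n_Q = 1 − X; n_N = 3X.
n_T = Σnᵢ = 1 + 2X.
K_p = p_N^3 / (p_Q) with p_i = (n_i/n_T)·P.
At X = 0.46: the mole-fraction product g(X) = Π y_i^ν_i = 1.32. Since K_p = g(X)·P^{2}, P = (K_p/g)^(1/2) = (50.2/1.32)^(1/2) = 6.17 bar.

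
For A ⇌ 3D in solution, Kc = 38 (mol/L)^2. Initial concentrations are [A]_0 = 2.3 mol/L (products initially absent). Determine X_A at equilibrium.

X = 0.508

Let X = conversion of A; extent ξ = 2.3·X mol/L.
Concentrations: [A] = 2.3 − 2.3X; [D] = 6.9X.
Kc = [D]^3 / ([A]).
Setting equal to 38 and solving for X on (0,1) gives X = 0.508.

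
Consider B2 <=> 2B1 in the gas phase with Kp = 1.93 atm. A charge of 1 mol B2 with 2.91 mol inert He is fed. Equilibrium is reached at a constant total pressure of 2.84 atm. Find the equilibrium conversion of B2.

X = 0.571

Basis: 1 mol B2 initially; let X = conversion of B2. Extent ξ = X.
Mole table: n_B2 = 1 − X; n_B1 = 2X; n_I = 2.91 (inert).
n_T = Σnᵢ = 3.91 + X.
Mole fractions y_i = n_i/n_T; Kp = p_B1^2 / (p_B2) with p_i = y_i·P.
This yields a degree-2 equation in X; solving on (0,1), X = 0.571.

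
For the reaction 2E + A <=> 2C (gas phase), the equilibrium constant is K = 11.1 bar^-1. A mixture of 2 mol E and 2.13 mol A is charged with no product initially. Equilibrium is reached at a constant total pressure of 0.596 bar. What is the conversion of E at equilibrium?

Let X = conversion of E (basis 2 mol E); extent of reaction ξ = X.
At extent ξ: n_E = 2 − 2X; n_A = 2.13 − X; n_C = 2X.
n_T = Σnᵢ = 4.13 − X.
With p_i = (n_i/n_T)P, K = p_C^2 / (p_E^2 p_A).
Equating to 11.1 bar^-1 and solving on 0 < X < 1: X = 0.628.

X = 0.628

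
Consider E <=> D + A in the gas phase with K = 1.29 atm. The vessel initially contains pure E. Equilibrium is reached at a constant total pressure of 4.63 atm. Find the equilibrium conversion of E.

Take 1 mol E as basis and let X be its fractional conversion, so ξ = X.
Moles: n_E = 1 − X; n_D = X; n_A = X.
n_T = Σnᵢ = 1 + X.
y_i = n_i/n_T, p_i = y_i·P. K = p_D p_A / (p_E).
Setting this equal to 1.29 atm and taking the physical root (0 < X < 1) gives X = 0.467.

X = 0.467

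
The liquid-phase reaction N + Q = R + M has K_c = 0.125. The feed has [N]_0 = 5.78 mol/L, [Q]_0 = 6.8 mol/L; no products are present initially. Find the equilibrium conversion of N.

X = 0.283

Let X = conversion of N; extent ξ = 5.78·X mol/L.
Concentrations: [N] = 5.78 − 5.78X; [Q] = 6.8 − 5.78X; [R] = 5.78X; [M] = 5.78X.
K_c = [R] [M] / ([N] [Q]).
Equating to 0.125: the physical root is X = 0.283.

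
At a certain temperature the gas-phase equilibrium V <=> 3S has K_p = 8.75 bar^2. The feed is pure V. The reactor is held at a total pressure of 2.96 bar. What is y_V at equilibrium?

y_V = 0.318

Basis: 1 mol V initially; let X = conversion of V. Extent ξ = X.
Mole table: n_V = 1 − X; n_S = 3X.
Total moles n_T = 1 + 2X.
Mole fractions y_i = n_i/n_T; K_p = p_S^3 / (p_V) with p_i = y_i·P.
This yields a degree-3 equation in X; solving on (0,1), X = 0.417.
Then n_V = 0.583, n_T = 1.83, so y_V = 0.318.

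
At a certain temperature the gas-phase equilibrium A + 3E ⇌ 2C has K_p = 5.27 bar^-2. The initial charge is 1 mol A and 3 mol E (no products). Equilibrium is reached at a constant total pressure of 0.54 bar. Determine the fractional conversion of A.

X = 0.381

Basis: 1 mol A initially; let X = conversion of A. Extent ξ = X.
Species balance: n_A = 1 − X; n_E = 3 − 3X; n_C = 2X.
Total moles n_T = 4 − 2X.
y_i = n_i/n_T, p_i = y_i·P. K_p = p_C^2 / (p_A p_E^3).
Substituting and setting equal to 5.27 bar^-2 gives a polynomial in X; the root in (0,1) is X = 0.381.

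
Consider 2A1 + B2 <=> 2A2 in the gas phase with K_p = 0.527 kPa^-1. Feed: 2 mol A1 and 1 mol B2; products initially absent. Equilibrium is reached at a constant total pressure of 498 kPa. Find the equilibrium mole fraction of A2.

y_A2 = 0.755

Take 2 mol A1 as basis and let X be its fractional conversion, so ξ = X.
Moles: n_A1 = 2 − 2X; n_B2 = 1 − X; n_A2 = 2X.
Summing: n_T = 3 − X.
With p_i = (n_i/n_T)P, K_p = p_A2^2 / (p_A1^2 p_B2).
Equating to 0.527 kPa^-1 and solving on 0 < X < 1: X = 0.822.
Then n_A2 = 1.64, n_T = 2.18, so y_A2 = 0.755.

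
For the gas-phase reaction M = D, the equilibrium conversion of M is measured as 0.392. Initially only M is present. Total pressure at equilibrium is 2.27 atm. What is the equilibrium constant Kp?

Kp = 0.645

Basis: 1 mol M initially; let X = conversion of M. Extent ξ = X.
Moles: n_M = 1 − X; n_D = X.
Total moles n_T = 1 (Δν = 0, constant).
At X = 0.392: n_M = 0.608, n_D = 0.392, n_T = 1.
p_i = (n_i/n_T)·P. Kp = p_D / (p_M) = 0.645.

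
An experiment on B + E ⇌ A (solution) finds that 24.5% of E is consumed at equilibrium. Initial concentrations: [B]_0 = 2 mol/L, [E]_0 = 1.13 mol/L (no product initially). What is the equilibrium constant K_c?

K_c = 0.188 L/mol

Let X = conversion of E.
Concentrations: [B] = 2 − 1.13X; [E] = 1.13 − 1.13X; [A] = 1.13X.
At X = 0.245: [B] = 1.72, [E] = 0.853, [A] = 0.277.
K_c = [A] / ([B] [E]) = 0.188 L/mol.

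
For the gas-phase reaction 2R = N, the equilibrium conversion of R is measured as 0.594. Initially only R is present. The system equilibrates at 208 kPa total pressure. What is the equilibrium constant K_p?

Let X = conversion of R (basis 1 mol R); extent of reaction ξ = 0.5X.
Moles: n_R = 1 − X; n_N = 0.5X.
Summing: n_T = 1 − 0.5X.
At X = 0.594: n_R = 0.406, n_N = 0.297, n_T = 0.703.
p_i = (n_i/n_T)·P. K_p = p_N / (p_R^2) = 0.00609 kPa^-1.

K_p = 0.00609 kPa^-1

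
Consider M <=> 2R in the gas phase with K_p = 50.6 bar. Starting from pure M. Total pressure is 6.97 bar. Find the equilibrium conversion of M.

X = 0.803

Let X = conversion of M (basis 1 mol M); extent of reaction ξ = X.
Moles: n_M = 1 − X; n_R = 2X.
n_T = Σnᵢ = 1 + X.
With p_i = (n_i/n_T)P, K_p = p_R^2 / (p_M).
This yields a degree-2 equation in X; solving on (0,1), X = 0.803.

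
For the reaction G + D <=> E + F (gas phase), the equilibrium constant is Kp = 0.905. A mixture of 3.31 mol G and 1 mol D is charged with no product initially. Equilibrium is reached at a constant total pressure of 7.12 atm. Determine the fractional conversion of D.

X = 0.754

Basis: 1 mol D initially; let X = conversion of D. Extent ξ = X.
Moles: n_G = 3.31 − X; n_D = 1 − X; n_E = X; n_F = X.
Total moles n_T = 4.31 (Δν = 0, constant).
y_i = n_i/n_T, p_i = y_i·P. Kp = p_E p_F / (p_G p_D).
Equating to 0.905 and solving on 0 < X < 1: X = 0.754.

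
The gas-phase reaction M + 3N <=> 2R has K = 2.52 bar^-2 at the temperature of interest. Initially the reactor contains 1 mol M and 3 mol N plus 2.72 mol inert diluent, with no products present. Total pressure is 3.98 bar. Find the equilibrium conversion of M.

Let X = conversion of M (basis 1 mol M); extent of reaction ξ = X.
Mole table: n_M = 1 − X; n_N = 3 − 3X; n_R = 2X; n_I = 2.72 (inert).
Summing: n_T = 6.72 − 2X.
With p_i = (n_i/n_T)P, K = p_R^2 / (p_M p_N^3).
This yields a degree-4 equation in X; solving on (0,1), X = 0.562.

X = 0.562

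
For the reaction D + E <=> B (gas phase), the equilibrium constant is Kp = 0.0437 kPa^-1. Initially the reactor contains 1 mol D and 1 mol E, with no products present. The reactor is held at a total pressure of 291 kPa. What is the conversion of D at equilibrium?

Basis: 1 mol D initially; let X = conversion of D. Extent ξ = X.
Moles: n_D = 1 − X; n_E = 1 − X; n_B = X.
Summing: n_T = 2 − X.
With p_i = (n_i/n_T)P, Kp = p_B / (p_D p_E).
Substituting and setting equal to 0.0437 kPa^-1 gives a polynomial in X; the root in (0,1) is X = 0.730.

X = 0.730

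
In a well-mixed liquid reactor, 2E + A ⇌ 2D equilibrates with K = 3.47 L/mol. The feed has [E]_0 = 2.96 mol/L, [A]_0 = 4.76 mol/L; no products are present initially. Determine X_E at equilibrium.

Let X = conversion of E; extent ξ = 2.96X/2 mol/L.
Concentrations: [E] = 2.96 − 2.96X; [A] = 4.76 − 1.48X; [D] = 2.96X.
K = [D]^2 / ([E]^2 [A]).
Equating to 3.47 L/mol: the physical root is X = 0.780.

X = 0.780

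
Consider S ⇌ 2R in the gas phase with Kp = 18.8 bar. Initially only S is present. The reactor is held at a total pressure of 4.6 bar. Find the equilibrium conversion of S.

Basis: 1 mol S initially; let X = conversion of S. Extent ξ = X.
At extent ξ: n_S = 1 − X; n_R = 2X.
n_T = Σnᵢ = 1 + X.
y_i = n_i/n_T, p_i = y_i·P. Kp = p_R^2 / (p_S).
Setting this equal to 18.8 bar and taking the physical root (0 < X < 1) gives X = 0.711.

X = 0.711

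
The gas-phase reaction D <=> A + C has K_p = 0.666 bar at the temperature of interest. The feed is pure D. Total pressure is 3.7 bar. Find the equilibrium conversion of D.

Let X = conversion of D (basis 1 mol D); extent of reaction ξ = X.
Species balance: n_D = 1 − X; n_A = X; n_C = X.
n_T = Σnᵢ = 1 + X.
With p_i = (n_i/n_T)P, K_p = p_A p_C / (p_D).
This yields a degree-2 equation in X; solving on (0,1), X = 0.391.

X = 0.391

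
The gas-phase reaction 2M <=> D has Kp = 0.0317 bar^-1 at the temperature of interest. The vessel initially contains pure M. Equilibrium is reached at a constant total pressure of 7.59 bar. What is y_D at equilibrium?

Let X = conversion of M (basis 1 mol M); extent of reaction ξ = 0.5X.
At extent ξ: n_M = 1 − X; n_D = 0.5X.
Summing: n_T = 1 − 0.5X.
With p_i = (n_i/n_T)P, Kp = p_D / (p_M^2).
Setting this equal to 0.0317 bar^-1 and taking the physical root (0 < X < 1) gives X = 0.286.
Then n_D = 0.143, n_T = 0.857, so y_D = 0.167.

y_D = 0.167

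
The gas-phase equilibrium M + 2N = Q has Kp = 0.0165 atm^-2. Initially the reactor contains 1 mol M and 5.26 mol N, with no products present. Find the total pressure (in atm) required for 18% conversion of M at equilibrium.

Let X = conversion of M (basis 1 mol M); extent of reaction ξ = X.
Species balance: n_M = 1 − X; n_N = 5.26 − 2X; n_Q = X.
Total moles n_T = 6.26 − 2X.
Kp = p_Q / (p_M p_N^2) with p_i = (n_i/n_T)·P.
At X = 0.18: the mole-fraction product g(X) = Π y_i^ν_i = 0.3183. Since Kp = g(X)·P^{-2}, P = (g/Kp)^(1/2) = (0.3183/0.0165)^(1/2) = 4.39 atm.

P = 4.39 atm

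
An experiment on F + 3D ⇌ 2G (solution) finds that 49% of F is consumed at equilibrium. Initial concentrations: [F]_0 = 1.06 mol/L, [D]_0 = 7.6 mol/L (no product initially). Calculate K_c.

K_c = 0.00905 (mol/L)^-2

Let X = conversion of F.
Concentrations: [F] = 1.06 − 1.06X; [D] = 7.6 − 3.18X; [G] = 2.12X.
At X = 0.49: [F] = 0.541, [D] = 6.04, [G] = 1.04.
K_c = [G]^2 / ([F] [D]^3) = 0.00905 (mol/L)^-2.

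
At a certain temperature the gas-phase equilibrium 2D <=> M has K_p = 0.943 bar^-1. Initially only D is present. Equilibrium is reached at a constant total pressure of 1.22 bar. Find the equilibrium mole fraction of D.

y_D = 0.594

Basis: 1 mol D initially; let X = conversion of D. Extent ξ = 0.5X.
At extent ξ: n_D = 1 − X; n_M = 0.5X.
Summing: n_T = 1 − 0.5X.
With p_i = (n_i/n_T)P, K_p = p_M / (p_D^2).
Substituting and setting equal to 0.943 bar^-1 gives a polynomial in X; the root in (0,1) is X = 0.577.
Then n_D = 0.423, n_T = 0.711, so y_D = 0.594.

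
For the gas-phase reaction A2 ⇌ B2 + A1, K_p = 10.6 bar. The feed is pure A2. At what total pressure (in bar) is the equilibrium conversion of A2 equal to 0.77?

Let X = conversion of A2 (basis 1 mol A2); extent of reaction ξ = X.
At extent ξ: n_A2 = 1 − X; n_B2 = X; n_A1 = X.
Summing: n_T = 1 + X.
K_p = p_B2 p_A1 / (p_A2) with p_i = (n_i/n_T)·P.
At X = 0.77: the mole-fraction product g(X) = Π y_i^ν_i = 1.456. Since K_p = g(X)·P^{1}, P = (K_p/g)^(1/1) = (10.6/1.456)^(1/1) = 7.28 bar.

P = 7.28 bar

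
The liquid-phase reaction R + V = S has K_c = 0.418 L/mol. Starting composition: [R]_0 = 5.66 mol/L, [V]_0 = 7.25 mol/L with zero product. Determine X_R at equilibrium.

X = 0.613

Let X = conversion of R; extent ξ = 5.66·X mol/L.
Concentrations: [R] = 5.66 − 5.66X; [V] = 7.25 − 5.66X; [S] = 5.66X.
K_c = [S] / ([R] [V]).
Solving K_c = 0.418 for X ∈ (0,1): X = 0.613.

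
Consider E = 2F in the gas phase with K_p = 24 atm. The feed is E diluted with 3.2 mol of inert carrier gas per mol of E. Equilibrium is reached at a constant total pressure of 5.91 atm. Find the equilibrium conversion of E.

Basis: 1 mol E initially; let X = conversion of E. Extent ξ = X.
Moles: n_E = 1 − X; n_F = 2X; n_I = 3.2 (inert).
Summing: n_T = 4.2 + X.
y_i = n_i/n_T, p_i = y_i·P. K_p = p_F^2 / (p_E).
Setting this equal to 24 atm and taking the physical root (0 < X < 1) gives X = 0.857.

X = 0.857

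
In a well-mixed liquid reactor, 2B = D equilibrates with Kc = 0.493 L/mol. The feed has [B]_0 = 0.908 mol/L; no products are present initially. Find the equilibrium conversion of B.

Let X = conversion of B; extent ξ = 0.908X/2 mol/L.
Concentrations: [B] = 0.908 − 0.908X; [D] = 0.454X.
Kc = [D] / ([B]^2).
Equating to 0.493 L/mol: the physical root is X = 0.363.

X = 0.363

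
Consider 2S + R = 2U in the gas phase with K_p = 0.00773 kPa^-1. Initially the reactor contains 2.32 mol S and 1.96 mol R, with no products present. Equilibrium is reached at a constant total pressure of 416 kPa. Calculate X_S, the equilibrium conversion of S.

Take 2.32 mol S as basis and let X be its fractional conversion, so ξ = 1.16X.
Moles: n_S = 2.32 − 2.32X; n_R = 1.96 − 1.16X; n_U = 2.32X.
Summing: n_T = 4.28 − 1.16X.
With p_i = (n_i/n_T)P, K_p = p_U^2 / (p_S^2 p_R).
Equating to 0.00773 kPa^-1 and solving on 0 < X < 1: X = 0.521.

X = 0.521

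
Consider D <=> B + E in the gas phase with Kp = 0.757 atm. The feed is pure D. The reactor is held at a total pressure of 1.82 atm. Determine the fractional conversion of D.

X = 0.542

Take 1 mol D as basis and let X be its fractional conversion, so ξ = X.
Moles: n_D = 1 − X; n_B = X; n_E = X.
Total moles n_T = 1 + X.
y_i = n_i/n_T, p_i = y_i·P. Kp = p_B p_E / (p_D).
Setting this equal to 0.757 atm and taking the physical root (0 < X < 1) gives X = 0.542.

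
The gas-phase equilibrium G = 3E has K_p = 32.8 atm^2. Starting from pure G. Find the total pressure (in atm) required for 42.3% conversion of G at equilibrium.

P = 5.62 atm

Basis: 1 mol G initially; let X = conversion of G. Extent ξ = X.
Mole table: n_G = 1 − X; n_E = 3X.
Total moles n_T = 1 + 2X.
K_p = p_E^3 / (p_G) with p_i = (n_i/n_T)·P.
At X = 0.423: the mole-fraction product g(X) = Π y_i^ν_i = 1.039. Since K_p = g(X)·P^{2}, P = (K_p/g)^(1/2) = (32.8/1.039)^(1/2) = 5.62 atm.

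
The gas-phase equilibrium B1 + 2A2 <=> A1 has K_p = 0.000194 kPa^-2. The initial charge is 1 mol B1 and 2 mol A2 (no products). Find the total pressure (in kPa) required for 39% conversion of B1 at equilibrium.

Let X = conversion of B1 (basis 1 mol B1); extent of reaction ξ = X.
Mole table: n_B1 = 1 − X; n_A2 = 2 − 2X; n_A1 = X.
n_T = Σnᵢ = 3 − 2X.
K_p = p_A1 / (p_B1 p_A2^2) with p_i = (n_i/n_T)·P.
At X = 0.39: the mole-fraction product g(X) = Π y_i^ν_i = 2.117. Since K_p = g(X)·P^{-2}, P = (g/K_p)^(1/2) = (2.117/0.000194)^(1/2) = 104 kPa.

P = 104 kPa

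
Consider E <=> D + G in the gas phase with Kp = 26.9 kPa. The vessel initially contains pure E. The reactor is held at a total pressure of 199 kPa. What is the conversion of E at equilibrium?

Let X = conversion of E (basis 1 mol E); extent of reaction ξ = X.
Species balance: n_E = 1 − X; n_D = X; n_G = X.
Total moles n_T = 1 + X.
Mole fractions y_i = n_i/n_T; Kp = p_D p_G / (p_E) with p_i = y_i·P.
Substituting and setting equal to 26.9 kPa gives a polynomial in X; the root in (0,1) is X = 0.345.

X = 0.345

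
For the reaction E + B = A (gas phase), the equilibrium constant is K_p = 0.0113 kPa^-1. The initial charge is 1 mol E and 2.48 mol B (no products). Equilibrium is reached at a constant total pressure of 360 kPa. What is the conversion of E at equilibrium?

X = 0.722

Basis: 1 mol E initially; let X = conversion of E. Extent ξ = X.
At extent ξ: n_E = 1 − X; n_B = 2.48 − X; n_A = X.
Summing: n_T = 3.48 − X.
Mole fractions y_i = n_i/n_T; K_p = p_A / (p_E p_B) with p_i = y_i·P.
Setting this equal to 0.0113 kPa^-1 and taking the physical root (0 < X < 1) gives X = 0.722.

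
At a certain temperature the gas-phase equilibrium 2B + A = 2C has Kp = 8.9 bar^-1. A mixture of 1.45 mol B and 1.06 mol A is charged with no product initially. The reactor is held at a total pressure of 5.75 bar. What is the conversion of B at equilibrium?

X = 0.783

Let X = conversion of B (basis 1.45 mol B); extent of reaction ξ = 0.725X.
At extent ξ: n_B = 1.45 − 1.45X; n_A = 1.06 − 0.725X; n_C = 1.45X.
Total moles n_T = 2.51 − 0.725X.
y_i = n_i/n_T, p_i = y_i·P. Kp = p_C^2 / (p_B^2 p_A).
This yields a degree-3 equation in X; solving on (0,1), X = 0.783.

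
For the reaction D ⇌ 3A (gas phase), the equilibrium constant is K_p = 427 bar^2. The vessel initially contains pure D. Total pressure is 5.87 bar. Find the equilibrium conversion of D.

X = 0.826

Basis: 1 mol D initially; let X = conversion of D. Extent ξ = X.
Species balance: n_D = 1 − X; n_A = 3X.
Summing: n_T = 1 + 2X.
y_i = n_i/n_T, p_i = y_i·P. K_p = p_A^3 / (p_D).
Equating to 427 bar^2 and solving on 0 < X < 1: X = 0.826.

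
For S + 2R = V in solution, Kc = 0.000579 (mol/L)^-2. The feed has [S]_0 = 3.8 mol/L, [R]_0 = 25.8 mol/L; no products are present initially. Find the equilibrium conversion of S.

Let X = conversion of S; extent ξ = 3.8·X mol/L.
Concentrations: [S] = 3.8 − 3.8X; [R] = 25.8 − 7.6X; [V] = 3.8X.
Kc = [V] / ([S] [R]^2).
This equals 0.000579 at X = 0.249 (the root in 0 < X < 1).

X = 0.249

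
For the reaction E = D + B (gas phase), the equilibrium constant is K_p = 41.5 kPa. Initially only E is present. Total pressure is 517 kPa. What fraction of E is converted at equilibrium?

Basis: 1 mol E initially; let X = conversion of E. Extent ξ = X.
Mole table: n_E = 1 − X; n_D = X; n_B = X.
Summing: n_T = 1 + X.
With p_i = (n_i/n_T)P, K_p = p_D p_B / (p_E).
Setting this equal to 41.5 kPa and taking the physical root (0 < X < 1) gives X = 0.273.

X = 0.273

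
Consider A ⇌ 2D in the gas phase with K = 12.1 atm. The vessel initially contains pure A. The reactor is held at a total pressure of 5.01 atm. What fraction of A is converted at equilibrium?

Take 1 mol A as basis and let X be its fractional conversion, so ξ = X.
Mole table: n_A = 1 − X; n_D = 2X.
Summing: n_T = 1 + X.
With p_i = (n_i/n_T)P, K = p_D^2 / (p_A).
Substituting and setting equal to 12.1 atm gives a polynomial in X; the root in (0,1) is X = 0.614.

X = 0.614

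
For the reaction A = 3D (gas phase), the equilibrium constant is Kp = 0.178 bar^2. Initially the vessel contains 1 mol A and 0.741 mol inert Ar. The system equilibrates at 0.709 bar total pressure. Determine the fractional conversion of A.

X = 0.370

Basis: 1 mol A initially; let X = conversion of A. Extent ξ = X.
Moles: n_A = 1 − X; n_D = 3X; n_I = 0.741 (inert).
n_T = Σnᵢ = 1.74 + 2X.
y_i = n_i/n_T, p_i = y_i·P. Kp = p_D^3 / (p_A).
Substituting and setting equal to 0.178 bar^2 gives a polynomial in X; the root in (0,1) is X = 0.370.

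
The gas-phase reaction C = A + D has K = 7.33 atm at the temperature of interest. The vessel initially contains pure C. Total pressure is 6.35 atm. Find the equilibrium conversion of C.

X = 0.732

Let X = conversion of C (basis 1 mol C); extent of reaction ξ = X.
Moles: n_C = 1 − X; n_A = X; n_D = X.
Summing: n_T = 1 + X.
Mole fractions y_i = n_i/n_T; K = p_A p_D / (p_C) with p_i = y_i·P.
This yields a degree-2 equation in X; solving on (0,1), X = 0.732.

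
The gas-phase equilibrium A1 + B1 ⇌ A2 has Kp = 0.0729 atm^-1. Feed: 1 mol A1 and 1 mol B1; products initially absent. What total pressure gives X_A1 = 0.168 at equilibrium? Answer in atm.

Let X = conversion of A1 (basis 1 mol A1); extent of reaction ξ = X.
Species balance: n_A1 = 1 − X; n_B1 = 1 − X; n_A2 = X.
Summing: n_T = 2 − X.
Kp = p_A2 / (p_A1 p_B1) with p_i = (n_i/n_T)·P.
At X = 0.168: the mole-fraction product g(X) = Π y_i^ν_i = 0.4446. Since Kp = g(X)·P^{-1}, P = (g/Kp)^(1/1) = (0.4446/0.0729)^(1/1) = 6.1 atm.

P = 6.1 atm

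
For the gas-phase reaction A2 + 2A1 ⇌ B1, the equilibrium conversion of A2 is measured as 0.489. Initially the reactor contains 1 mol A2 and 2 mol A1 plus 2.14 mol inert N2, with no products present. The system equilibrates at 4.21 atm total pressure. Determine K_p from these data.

Take 1 mol A2 as basis and let X be its fractional conversion, so ξ = X.
Mole table: n_A2 = 1 − X; n_A1 = 2 − 2X; n_B1 = X; n_I = 2.14 (inert).
n_T = Σnᵢ = 5.14 − 2X.
At X = 0.489: n_A2 = 0.511, n_A1 = 1.02, n_B1 = 0.489, n_T = 4.16.
p_i = (n_i/n_T)·P. K_p = p_B1 / (p_A2 p_A1^2) = 0.895 atm^-2.

K_p = 0.895 atm^-2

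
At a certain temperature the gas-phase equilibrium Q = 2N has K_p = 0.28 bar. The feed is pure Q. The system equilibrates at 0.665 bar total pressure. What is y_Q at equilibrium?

Let X = conversion of Q (basis 1 mol Q); extent of reaction ξ = X.
Species balance: n_Q = 1 − X; n_N = 2X.
n_T = Σnᵢ = 1 + X.
y_i = n_i/n_T, p_i = y_i·P. K_p = p_N^2 / (p_Q).
This yields a degree-2 equation in X; solving on (0,1), X = 0.309.
Then n_Q = 0.691, n_T = 1.31, so y_Q = 0.528.

y_Q = 0.528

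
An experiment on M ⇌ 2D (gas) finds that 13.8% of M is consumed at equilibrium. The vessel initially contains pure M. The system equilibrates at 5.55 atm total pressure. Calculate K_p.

Basis: 1 mol M initially; let X = conversion of M. Extent ξ = X.
At extent ξ: n_M = 1 − X; n_D = 2X.
Total moles n_T = 1 + X.
At X = 0.138: n_M = 0.862, n_D = 0.276, n_T = 1.14.
p_i = (n_i/n_T)·P. K_p = p_D^2 / (p_M) = 0.431 atm.

K_p = 0.431 atm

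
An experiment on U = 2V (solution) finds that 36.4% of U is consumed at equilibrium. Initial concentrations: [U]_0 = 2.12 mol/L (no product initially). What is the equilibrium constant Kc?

Kc = 1.77 mol/L

Let X = conversion of U.
Concentrations: [U] = 2.12 − 2.12X; [V] = 4.24X.
At X = 0.364: [U] = 1.35, [V] = 1.54.
Kc = [V]^2 / ([U]) = 1.77 mol/L.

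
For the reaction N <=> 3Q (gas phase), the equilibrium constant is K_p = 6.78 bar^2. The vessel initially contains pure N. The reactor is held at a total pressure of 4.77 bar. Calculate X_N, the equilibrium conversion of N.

X = 0.267

Take 1 mol N as basis and let X be its fractional conversion, so ξ = X.
Moles: n_N = 1 − X; n_Q = 3X.
Summing: n_T = 1 + 2X.
y_i = n_i/n_T, p_i = y_i·P. K_p = p_Q^3 / (p_N).
Substituting and setting equal to 6.78 bar^2 gives a polynomial in X; the root in (0,1) is X = 0.267.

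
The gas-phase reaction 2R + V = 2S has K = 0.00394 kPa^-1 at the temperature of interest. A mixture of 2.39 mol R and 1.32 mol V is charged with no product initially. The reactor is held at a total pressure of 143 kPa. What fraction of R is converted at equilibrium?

X = 0.288

Let X = conversion of R (basis 2.39 mol R); extent of reaction ξ = 1.2X.
At extent ξ: n_R = 2.39 − 2.39X; n_V = 1.32 − 1.2X; n_S = 2.39X.
Summing: n_T = 3.71 − 1.2X.
With p_i = (n_i/n_T)P, K = p_S^2 / (p_R^2 p_V).
Substituting and setting equal to 0.00394 kPa^-1 gives a polynomial in X; the root in (0,1) is X = 0.288.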